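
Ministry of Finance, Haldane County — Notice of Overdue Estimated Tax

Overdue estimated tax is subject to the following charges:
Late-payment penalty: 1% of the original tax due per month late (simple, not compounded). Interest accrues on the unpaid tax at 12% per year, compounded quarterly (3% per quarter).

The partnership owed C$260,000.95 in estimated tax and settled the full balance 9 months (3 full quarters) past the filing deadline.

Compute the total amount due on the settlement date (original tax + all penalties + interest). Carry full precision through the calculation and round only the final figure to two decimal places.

C$307,510.14

Late-payment penalty = 1% × C$260,000.95 × 9 mo = C$23,400.09…
Interest: C$260,000.95 × ((1 + 0.03)^3 − 1) = C$260,000.95 × 0.0927270… = C$24,109.1081…
Total = C$260,000.95 + C$23,400.0855 + C$24,109.1081… = C$307,510.14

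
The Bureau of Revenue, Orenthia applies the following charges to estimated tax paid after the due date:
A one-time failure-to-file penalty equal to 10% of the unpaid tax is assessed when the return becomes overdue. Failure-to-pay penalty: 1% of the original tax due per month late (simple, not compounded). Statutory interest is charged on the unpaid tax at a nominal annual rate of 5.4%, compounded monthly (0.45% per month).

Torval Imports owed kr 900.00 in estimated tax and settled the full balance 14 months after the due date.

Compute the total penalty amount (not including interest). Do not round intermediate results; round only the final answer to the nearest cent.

kr 216.00

Failure-to-file penalty: 10% × kr 900.00 = kr 90.00
Failure-to-pay penalty: 14 × 1% × kr 900.00 = kr 126.00
Total penalty = kr 90.00 + kr 126.00 = kr 216.00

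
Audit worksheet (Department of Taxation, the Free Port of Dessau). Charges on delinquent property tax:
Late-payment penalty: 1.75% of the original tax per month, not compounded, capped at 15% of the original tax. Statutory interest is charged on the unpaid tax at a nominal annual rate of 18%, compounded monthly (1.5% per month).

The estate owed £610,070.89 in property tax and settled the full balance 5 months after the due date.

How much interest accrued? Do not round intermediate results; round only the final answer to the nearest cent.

£47,148.72

Interest: £610,070.89 × ((1 + 0.015)^5 − 1) = £610,070.89 × 0.0772840… = £47,148.7210…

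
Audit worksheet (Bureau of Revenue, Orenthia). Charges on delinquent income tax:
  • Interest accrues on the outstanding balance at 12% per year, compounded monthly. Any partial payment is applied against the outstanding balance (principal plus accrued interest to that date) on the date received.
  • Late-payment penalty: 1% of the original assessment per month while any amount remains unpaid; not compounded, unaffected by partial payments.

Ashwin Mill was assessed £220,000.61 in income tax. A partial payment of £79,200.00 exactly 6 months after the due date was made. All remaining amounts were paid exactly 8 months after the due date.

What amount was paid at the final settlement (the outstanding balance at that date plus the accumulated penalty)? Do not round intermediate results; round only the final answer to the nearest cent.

£175,037.26

Monthly rate = 12% ÷ 12 = 1%
Balance at month 6: £220,000.6100 × (1 + 0.01)^6 = £233,535.0807…
After £79,200.00 payment: £233,535.0807… − £79,200.00 = £154,335.0807…
Balance at month 8: £154,335.0807… × (1 + 0.01)^2 = £157,437.2158…
Penalty: 8 × 1% × £220,000.61 = £17,600.05…
Final settlement = outstanding balance + penalty = £157,437.2158… + £17,600.05… = £175,037.26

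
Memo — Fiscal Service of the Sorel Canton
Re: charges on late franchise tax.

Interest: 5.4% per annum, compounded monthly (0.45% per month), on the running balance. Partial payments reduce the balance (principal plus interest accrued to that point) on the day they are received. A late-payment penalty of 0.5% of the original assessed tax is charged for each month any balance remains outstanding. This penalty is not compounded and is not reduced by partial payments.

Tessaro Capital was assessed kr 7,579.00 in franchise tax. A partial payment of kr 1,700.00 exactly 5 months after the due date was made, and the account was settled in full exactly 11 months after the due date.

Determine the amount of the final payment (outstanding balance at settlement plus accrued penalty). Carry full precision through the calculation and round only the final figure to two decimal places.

kr 6,633.14

Balance at month 5: kr 7,579.0000 × (1 + 0.0045)^5 = kr 7,751.0692…
After kr 1,700.00 payment: kr 7,751.0692… − kr 1,700.00 = kr 6,051.0692…
Balance at month 11: kr 6,051.0692… × (1 + 0.0045)^6 = kr 6,216.2971…
Penalty: 11 × 0.5% × kr 7,579.00 = kr 416.85…
Final settlement = outstanding balance + penalty = kr 6,216.2971… + kr 416.85… = kr 6,633.14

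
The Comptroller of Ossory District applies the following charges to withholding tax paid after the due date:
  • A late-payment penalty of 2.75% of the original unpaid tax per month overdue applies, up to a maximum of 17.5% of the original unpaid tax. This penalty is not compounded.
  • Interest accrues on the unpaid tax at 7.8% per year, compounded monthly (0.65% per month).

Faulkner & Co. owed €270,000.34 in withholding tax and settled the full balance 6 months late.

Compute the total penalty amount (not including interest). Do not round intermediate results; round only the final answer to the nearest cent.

Penalty: 6 × 2.75% × €270,000.34 = €44,550.06… (below the 17.5% cap of €47,250.06…)

€44,550.06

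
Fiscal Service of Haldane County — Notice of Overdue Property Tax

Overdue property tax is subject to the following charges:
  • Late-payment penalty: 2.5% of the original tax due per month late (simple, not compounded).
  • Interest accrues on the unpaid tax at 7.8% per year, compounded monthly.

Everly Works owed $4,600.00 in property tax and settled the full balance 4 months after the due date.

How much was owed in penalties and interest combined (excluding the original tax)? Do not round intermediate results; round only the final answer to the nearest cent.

$580.77

Late-payment penalty: 4 × 2.5% × $4,600.00 = $460.00
Interest (7.8%/yr ÷ 12 = 0.65%/month): $4,600.00 × ((1 + 0.0065)^4 − 1) = $120.7712…
Penalties + interest = $460.0000 + $120.7712… = $580.77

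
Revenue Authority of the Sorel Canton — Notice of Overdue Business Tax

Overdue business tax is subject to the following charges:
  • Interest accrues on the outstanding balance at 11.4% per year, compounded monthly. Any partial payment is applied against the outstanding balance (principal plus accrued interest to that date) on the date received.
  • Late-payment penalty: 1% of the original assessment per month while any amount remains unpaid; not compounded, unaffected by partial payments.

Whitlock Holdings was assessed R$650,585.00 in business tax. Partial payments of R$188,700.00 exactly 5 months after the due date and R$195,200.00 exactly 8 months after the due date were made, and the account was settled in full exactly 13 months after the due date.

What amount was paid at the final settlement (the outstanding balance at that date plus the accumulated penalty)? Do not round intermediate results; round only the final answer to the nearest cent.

R$412,074.41

Monthly rate = 11.4% ÷ 12 = 0.95%
Balance at month 5: R$650,585.0000 × (1 + 0.0095)^5 = R$682,080.5450…
After R$188,700.00 payment: R$682,080.5450… − R$188,700.00 = R$493,380.5450…
Balance at month 8: R$493,380.5450… × (1 + 0.0095)^3 = R$507,575.8963…
After R$195,200.00 payment: R$507,575.8963… − R$195,200.00 = R$312,375.8963…
Balance at month 13: R$312,375.8963… × (1 + 0.0095)^5 = R$327,498.3616…
Penalty: 13 × 1% × R$650,585.00 = R$84,576.05
Final settlement = outstanding balance + penalty = R$327,498.3616… + R$84,576.05 = R$412,074.41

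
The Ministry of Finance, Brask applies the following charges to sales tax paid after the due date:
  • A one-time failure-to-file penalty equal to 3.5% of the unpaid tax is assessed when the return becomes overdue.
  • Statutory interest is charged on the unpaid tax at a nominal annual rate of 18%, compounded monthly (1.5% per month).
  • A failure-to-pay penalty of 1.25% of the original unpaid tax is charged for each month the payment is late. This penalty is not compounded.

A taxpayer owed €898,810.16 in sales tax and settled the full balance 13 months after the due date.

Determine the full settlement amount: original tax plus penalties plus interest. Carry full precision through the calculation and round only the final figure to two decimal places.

Failure-to-file penalty: 3.5% × €898,810.16 = €31,458.36…
Failure-to-pay penalty = 1.25% × €898,810.16 × 13 mo = €146,056.65…
Interest: €898,810.16 × ((1 + 0.015)^13 − 1) = €898,810.16 × 0.2135524… = €191,943.1064…
Total = €898,810.16 + €177,515.0066 + €191,943.1064… = €1,268,268.27

€1,268,268.27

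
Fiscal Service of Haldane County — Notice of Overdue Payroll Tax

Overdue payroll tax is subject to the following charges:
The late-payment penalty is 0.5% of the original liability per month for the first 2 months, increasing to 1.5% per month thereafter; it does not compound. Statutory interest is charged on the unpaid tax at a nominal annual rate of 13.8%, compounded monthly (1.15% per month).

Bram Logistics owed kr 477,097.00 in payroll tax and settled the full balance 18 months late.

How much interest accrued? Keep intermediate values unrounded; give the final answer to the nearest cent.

kr 109,031.25

Interest: kr 477,097.00 × ((1 + 0.0115)^18 − 1) = kr 477,097.00 × 0.2285306… = kr 109,031.2497…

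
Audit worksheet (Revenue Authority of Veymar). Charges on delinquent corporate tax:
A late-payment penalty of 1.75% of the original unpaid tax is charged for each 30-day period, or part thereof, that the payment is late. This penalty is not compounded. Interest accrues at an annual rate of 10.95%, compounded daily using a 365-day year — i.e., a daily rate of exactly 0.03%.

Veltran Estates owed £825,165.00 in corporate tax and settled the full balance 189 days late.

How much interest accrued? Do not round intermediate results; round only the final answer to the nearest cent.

Interest: £825,165.00 × ((1 + 0.0003)^189 − 1) = £825,165.00 × 0.05832926… = £48,131.2654…

£48,131.27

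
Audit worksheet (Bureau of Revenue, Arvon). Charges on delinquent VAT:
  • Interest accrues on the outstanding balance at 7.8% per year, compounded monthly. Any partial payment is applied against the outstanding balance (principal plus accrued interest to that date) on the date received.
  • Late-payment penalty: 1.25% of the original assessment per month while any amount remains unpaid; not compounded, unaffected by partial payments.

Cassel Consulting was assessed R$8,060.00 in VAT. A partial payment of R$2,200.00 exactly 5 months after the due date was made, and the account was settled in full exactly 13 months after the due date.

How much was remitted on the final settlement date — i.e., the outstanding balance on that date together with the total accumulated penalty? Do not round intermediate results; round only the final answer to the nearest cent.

R$7,760.99

Monthly rate = 7.8% ÷ 12 = 0.65%
Balance at month 5: R$8,060.0000 × (1 + 0.0065)^5 = R$8,325.3776…
After R$2,200.00 payment: R$8,325.3776… − R$2,200.00 = R$6,125.3776…
Balance at month 13: R$6,125.3776… × (1 + 0.0065)^8 = R$6,451.2385…
Penalty: 13 × 1.25% × R$8,060.00 = R$1,309.75
Final settlement = outstanding balance + penalty = R$6,451.2385… + R$1,309.75 = R$7,760.99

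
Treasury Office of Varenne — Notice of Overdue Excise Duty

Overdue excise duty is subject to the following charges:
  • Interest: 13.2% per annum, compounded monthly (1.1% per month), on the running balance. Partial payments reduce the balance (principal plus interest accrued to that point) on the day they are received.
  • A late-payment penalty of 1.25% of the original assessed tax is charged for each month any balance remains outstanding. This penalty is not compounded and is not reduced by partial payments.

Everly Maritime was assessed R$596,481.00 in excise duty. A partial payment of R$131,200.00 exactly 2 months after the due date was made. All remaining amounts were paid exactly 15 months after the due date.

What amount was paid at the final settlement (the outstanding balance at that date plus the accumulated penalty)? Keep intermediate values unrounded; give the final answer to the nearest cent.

Balance at month 2: R$596,481.0000 × (1 + 0.011)^2 = R$609,675.7562…
After R$131,200.00 payment: R$609,675.7562… − R$131,200.00 = R$478,475.7562…
Balance at month 15: R$478,475.7562… × (1 + 0.011)^13 = R$551,600.8925…
Penalty: 15 × 1.25% × R$596,481.00 = R$111,840.19…
Final settlement = outstanding balance + penalty = R$551,600.8925… + R$111,840.19… = R$663,441.08

R$663,441.08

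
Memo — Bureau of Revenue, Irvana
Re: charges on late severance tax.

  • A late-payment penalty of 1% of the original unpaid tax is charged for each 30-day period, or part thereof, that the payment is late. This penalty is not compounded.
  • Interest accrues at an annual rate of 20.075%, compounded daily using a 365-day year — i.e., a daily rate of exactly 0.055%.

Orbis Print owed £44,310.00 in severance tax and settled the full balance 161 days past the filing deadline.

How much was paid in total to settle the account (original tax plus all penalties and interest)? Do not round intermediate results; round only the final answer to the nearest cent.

£51,070.03

Penalty periods: ⌈161/30⌉ = 6; penalty = 6 × 1% × £44,310.00 = £2,658.60
Interest: £44,310.00 × ((1 + 0.00055)^161 − 1) = £44,310.00 × 0.09256228… = £4,101.4348…
Total = £44,310.00 + £2,658.6000 + £4,101.4348… = £51,070.03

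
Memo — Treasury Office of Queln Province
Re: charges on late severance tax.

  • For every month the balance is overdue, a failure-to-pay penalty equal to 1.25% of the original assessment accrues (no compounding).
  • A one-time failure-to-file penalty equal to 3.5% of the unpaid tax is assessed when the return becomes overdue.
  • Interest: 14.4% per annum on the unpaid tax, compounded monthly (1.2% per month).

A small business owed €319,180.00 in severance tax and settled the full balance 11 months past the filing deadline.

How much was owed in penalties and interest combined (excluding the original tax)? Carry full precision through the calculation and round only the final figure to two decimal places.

€99,811.44

Failure-to-file penalty: 3.5% × €319,180.00 = €11,171.30
Failure-to-pay penalty: 11 × 1.25% × €319,180.00 = €43,887.25
Interest: €319,180.00 × ((1 + 0.012)^11 − 1) = €319,180.00 × 0.1402121… = €44,752.8914…
Penalties + interest = €55,058.5500 + €44,752.8914… = €99,811.44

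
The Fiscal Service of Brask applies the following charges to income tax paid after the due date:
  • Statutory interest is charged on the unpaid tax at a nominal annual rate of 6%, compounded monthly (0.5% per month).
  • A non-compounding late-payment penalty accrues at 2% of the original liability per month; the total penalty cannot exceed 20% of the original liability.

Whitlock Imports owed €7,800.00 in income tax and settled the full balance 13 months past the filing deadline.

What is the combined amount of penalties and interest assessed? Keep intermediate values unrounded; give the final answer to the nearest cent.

Penalty (uncapped): 13 × 2% × €7,800.00 = €2,028.00; cap = 20% × €7,800.00 = €1,560.00 → penalty = €1,560.00
Interest: €7,800.00 × ((1 + 0.005)^13 − 1) = €7,800.00 × 0.0669862… = €522.4924…
Penalties + interest = €1,560.0000 + €522.4924… = €2,082.49

€2,082.49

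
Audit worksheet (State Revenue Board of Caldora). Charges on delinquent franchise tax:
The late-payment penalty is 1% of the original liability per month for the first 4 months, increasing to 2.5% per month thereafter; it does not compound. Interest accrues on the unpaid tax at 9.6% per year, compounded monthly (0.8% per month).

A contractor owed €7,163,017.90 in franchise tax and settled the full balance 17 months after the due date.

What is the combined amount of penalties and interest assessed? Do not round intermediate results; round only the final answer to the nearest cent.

Penalty, months 1–4: 4 × 1% × €7,163,017.90 = €286,520.72…
Penalty, months 5–17: 13 × 2.5% × €7,163,017.90 = €2,327,980.82…
Interest: €7,163,017.90 × ((1 + 0.008)^17 − 1) = €7,163,017.90 × 0.1450621… = €1,039,082.5230…
Penalties + interest = €2,614,501.5335 + €1,039,082.5230… = €3,653,584.06

€3,653,584.06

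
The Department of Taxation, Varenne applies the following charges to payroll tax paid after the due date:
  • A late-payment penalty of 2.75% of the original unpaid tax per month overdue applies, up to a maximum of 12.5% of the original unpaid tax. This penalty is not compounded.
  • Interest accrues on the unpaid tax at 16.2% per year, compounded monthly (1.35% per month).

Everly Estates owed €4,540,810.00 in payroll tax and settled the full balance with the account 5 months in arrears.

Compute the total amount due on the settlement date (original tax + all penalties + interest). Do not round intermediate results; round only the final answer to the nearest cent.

€5,423,304.03

Penalty (uncapped): 5 × 2.75% × €4,540,810.00 = €624,361.38…; cap = 12.5% × €4,540,810.00 = €567,601.25 → penalty = €567,601.25
Interest: €4,540,810.00 × ((1 + 0.0135)^5 − 1) = €4,540,810.00 × 0.0693473… = €314,892.7783…
Total = €4,540,810.00 + €567,601.2500 + €314,892.7783… = €5,423,304.03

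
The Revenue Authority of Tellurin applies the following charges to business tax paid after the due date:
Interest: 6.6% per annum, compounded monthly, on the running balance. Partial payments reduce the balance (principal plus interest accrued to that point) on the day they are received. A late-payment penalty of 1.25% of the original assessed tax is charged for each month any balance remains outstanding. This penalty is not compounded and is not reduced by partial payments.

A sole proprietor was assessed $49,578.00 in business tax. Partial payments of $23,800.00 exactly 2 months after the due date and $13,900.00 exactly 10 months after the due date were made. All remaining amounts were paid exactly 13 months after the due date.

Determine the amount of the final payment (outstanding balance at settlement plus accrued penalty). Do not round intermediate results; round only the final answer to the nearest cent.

$21,887.85

Monthly rate = 6.6% ÷ 12 = 0.55%
Balance at month 2: $49,578.0000 × (1 + 0.0055)^2 = $50,124.8577…
After $23,800.00 payment: $50,124.8577… − $23,800.00 = $26,324.8577…
Balance at month 10: $26,324.8577… × (1 + 0.0055)^8 = $27,505.6956…
After $13,900.00 payment: $27,505.6956… − $13,900.00 = $13,605.6956…
Balance at month 13: $13,605.6956… × (1 + 0.0055)^3 = $13,831.4265…
Penalty: 13 × 1.25% × $49,578.00 = $8,056.43…
Final settlement = outstanding balance + penalty = $13,831.4265… + $8,056.43… = $21,887.85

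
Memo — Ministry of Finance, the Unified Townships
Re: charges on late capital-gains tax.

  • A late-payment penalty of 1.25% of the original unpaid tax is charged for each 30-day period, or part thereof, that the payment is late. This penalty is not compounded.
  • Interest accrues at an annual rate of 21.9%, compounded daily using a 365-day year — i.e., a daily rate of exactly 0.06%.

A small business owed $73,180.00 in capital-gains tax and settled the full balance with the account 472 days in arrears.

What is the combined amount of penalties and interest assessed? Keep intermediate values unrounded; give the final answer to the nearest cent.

Penalty periods: ⌈472/30⌉ = 16; penalty = 16 × 1.25% × $73,180.00 = $14,636.00
Interest: $73,180.00 × ((1 + 0.0006)^472 − 1) = $73,180.00 × 0.32725789… = $23,948.7321…
Penalties + interest = $14,636.0000 + $23,948.7321… = $38,584.73

$38,584.73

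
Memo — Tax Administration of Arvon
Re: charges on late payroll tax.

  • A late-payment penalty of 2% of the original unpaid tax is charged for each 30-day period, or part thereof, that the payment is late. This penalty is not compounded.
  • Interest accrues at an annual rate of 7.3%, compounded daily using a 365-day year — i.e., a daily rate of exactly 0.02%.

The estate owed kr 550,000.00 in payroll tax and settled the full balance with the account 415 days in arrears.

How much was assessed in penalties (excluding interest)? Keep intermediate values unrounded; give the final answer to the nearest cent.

kr 154,000.00

Penalty periods: ⌈415/30⌉ = 14; penalty = 14 × 2% × kr 550,000.00 = kr 154,000.00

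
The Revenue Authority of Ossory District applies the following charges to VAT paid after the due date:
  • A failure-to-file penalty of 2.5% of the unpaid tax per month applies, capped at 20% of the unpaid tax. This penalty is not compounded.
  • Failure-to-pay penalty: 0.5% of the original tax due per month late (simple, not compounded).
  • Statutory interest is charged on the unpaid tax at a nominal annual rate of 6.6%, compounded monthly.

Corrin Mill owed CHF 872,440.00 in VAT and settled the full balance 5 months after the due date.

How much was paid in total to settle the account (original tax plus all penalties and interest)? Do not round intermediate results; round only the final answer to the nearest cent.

Failure-to-file: 5 × 2.5% × CHF 872,440.00 = CHF 109,055.00 (under the 20% cap)
Failure-to-pay penalty: 5 × 0.5% × CHF 872,440.00 = CHF 21,811.00
Interest (6.6%/yr ÷ 12 = 0.55%/month): CHF 872,440.00 × ((1 + 0.0055)^5 − 1) = CHF 24,257.4686…
Total = CHF 872,440.00 + CHF 130,866.0000 + CHF 24,257.4686… = CHF 1,027,563.47

CHF 1,027,563.47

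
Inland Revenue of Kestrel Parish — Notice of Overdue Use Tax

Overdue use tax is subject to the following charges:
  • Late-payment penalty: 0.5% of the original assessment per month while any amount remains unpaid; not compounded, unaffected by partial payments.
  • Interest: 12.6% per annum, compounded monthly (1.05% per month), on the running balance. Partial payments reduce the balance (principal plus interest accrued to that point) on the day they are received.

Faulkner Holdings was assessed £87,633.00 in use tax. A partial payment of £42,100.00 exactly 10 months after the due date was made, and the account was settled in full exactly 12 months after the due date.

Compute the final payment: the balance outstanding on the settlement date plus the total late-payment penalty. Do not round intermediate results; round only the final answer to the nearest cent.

£61,604.51

Balance at month 10: £87,633.0000 × (1 + 0.0105)^10 = £97,281.6343…
After £42,100.00 payment: £97,281.6343… − £42,100.00 = £55,181.6343…
Balance at month 12: £55,181.6343… × (1 + 0.0105)^2 = £56,346.5324…
Penalty: 12 × 0.5% × £87,633.00 = £5,257.98
Final settlement = outstanding balance + penalty = £56,346.5324… + £5,257.98 = £61,604.51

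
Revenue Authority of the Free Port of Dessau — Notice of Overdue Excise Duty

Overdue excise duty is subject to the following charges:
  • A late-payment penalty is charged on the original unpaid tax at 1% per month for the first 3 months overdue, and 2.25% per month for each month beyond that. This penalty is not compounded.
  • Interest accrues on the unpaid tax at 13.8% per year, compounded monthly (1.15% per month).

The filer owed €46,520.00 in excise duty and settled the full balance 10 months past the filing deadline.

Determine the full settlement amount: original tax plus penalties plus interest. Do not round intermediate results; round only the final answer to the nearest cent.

Penalty, months 1–3: 3 × 1% × €46,520.00 = €1,395.60
Penalty, months 4–10: 7 × 2.25% × €46,520.00 = €7,326.90
Interest: €46,520.00 × ((1 + 0.0115)^10 − 1) = €46,520.00 × 0.1211375… = €5,635.3155…
Total = €46,520.00 + €8,722.5000 + €5,635.3155… = €60,877.82

€60,877.82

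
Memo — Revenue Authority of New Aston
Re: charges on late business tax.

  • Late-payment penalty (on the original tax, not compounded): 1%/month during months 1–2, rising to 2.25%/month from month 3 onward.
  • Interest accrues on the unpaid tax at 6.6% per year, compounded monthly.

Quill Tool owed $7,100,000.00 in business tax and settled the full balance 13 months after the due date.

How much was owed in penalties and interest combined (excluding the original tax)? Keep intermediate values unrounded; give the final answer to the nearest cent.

$2,423,994.98

Penalty, months 1–2: 2 × 1% × $7,100,000.00 = $142,000.00
Penalty, months 3–13: 11 × 2.25% × $7,100,000.00 = $1,757,250.00
Interest (6.6%/yr ÷ 12 = 0.55%/month): $7,100,000.00 × ((1 + 0.0055)^13 − 1) = $524,744.9827…
Penalties + interest = $1,899,250.0000 + $524,744.9827… = $2,423,994.98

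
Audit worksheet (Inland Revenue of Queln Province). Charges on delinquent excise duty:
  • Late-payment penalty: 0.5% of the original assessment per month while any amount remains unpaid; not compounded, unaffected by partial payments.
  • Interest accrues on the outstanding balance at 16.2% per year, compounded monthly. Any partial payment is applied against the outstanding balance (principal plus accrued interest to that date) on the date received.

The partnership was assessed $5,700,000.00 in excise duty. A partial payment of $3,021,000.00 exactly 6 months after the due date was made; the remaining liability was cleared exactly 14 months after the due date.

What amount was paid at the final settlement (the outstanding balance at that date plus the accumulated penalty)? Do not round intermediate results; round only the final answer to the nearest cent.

Monthly rate = 16.2% ÷ 12 = 1.35%
Balance at month 6: $5,700,000.0000 × (1 + 0.0135)^6 = $6,177,565.7130…
After $3,021,000.00 payment: $6,177,565.7130… − $3,021,000.00 = $3,156,565.7130…
Balance at month 14: $3,156,565.7130… × (1 + 0.0135)^8 = $3,514,025.0986…
Penalty: 14 × 0.5% × $5,700,000.00 = $399,000.00
Final settlement = outstanding balance + penalty = $3,514,025.0986… + $399,000.00 = $3,913,025.10

$3,913,025.10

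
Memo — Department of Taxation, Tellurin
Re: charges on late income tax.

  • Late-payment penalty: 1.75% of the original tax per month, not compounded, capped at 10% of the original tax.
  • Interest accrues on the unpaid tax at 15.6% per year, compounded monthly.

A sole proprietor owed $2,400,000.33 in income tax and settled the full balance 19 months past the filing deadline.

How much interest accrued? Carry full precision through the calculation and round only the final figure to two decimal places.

Interest (15.6%/yr ÷ 12 = 1.3%/month): $2,400,000.33 × ((1 + 0.013)^19 − 1) = $667,543.4046…

$667,543.40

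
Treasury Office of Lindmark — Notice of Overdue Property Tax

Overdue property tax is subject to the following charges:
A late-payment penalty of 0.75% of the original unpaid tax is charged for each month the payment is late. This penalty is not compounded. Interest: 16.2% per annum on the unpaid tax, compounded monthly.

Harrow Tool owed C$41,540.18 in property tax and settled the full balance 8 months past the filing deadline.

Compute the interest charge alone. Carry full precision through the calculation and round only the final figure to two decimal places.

Interest (16.2%/yr ÷ 12 = 1.35%/month): C$41,540.18 × ((1 + 0.0135)^8 − 1) = C$4,704.1401…

C$4,704.14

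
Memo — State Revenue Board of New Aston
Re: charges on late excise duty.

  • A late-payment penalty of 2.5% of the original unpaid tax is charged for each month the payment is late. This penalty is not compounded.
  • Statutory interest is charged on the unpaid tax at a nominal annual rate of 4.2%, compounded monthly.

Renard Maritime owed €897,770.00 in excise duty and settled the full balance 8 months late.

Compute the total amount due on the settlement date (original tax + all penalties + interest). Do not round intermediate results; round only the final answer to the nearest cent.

Late-payment penalty = 2.5% × €897,770.00 × 8 mo = €179,554.00
Interest (4.2%/yr ÷ 12 = 0.35%/month): €897,770.00 × ((1 + 0.0035)^8 − 1) = €25,447.6601…
Total = €897,770.00 + €179,554.0000 + €25,447.6601… = €1,102,771.66

€1,102,771.66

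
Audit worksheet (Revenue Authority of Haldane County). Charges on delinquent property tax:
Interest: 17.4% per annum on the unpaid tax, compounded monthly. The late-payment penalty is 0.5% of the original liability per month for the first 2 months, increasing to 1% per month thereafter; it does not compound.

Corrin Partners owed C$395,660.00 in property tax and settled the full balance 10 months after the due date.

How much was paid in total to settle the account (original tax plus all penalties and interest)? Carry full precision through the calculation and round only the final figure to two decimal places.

Penalty, months 1–2: 2 × 0.5% × C$395,660.00 = C$3,956.60
Penalty, months 3–10: 8 × 1% × C$395,660.00 = C$31,652.80
Interest (17.4%/yr ÷ 12 = 1.45%/month): C$395,660.00 × ((1 + 0.0145)^10 − 1) = C$61,262.6221…
Total = C$395,660.00 + C$35,609.4000 + C$61,262.6221… = C$492,532.02

C$492,532.02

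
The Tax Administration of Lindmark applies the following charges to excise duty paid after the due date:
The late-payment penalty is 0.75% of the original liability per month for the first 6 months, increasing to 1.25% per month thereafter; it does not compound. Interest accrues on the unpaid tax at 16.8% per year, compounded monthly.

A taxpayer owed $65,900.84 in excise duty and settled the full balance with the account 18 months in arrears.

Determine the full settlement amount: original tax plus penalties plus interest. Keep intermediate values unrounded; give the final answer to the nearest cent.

Penalty, months 1–6: 6 × 0.75% × $65,900.84 = $2,965.54…
Penalty, months 7–18: 12 × 1.25% × $65,900.84 = $9,885.13…
Interest (16.8%/yr ÷ 12 = 1.4%/month): $65,900.84 × ((1 + 0.014)^18 − 1) = $18,738.8649…
Total = $65,900.84 + $12,850.6638 + $18,738.8649… = $97,490.37

$97,490.37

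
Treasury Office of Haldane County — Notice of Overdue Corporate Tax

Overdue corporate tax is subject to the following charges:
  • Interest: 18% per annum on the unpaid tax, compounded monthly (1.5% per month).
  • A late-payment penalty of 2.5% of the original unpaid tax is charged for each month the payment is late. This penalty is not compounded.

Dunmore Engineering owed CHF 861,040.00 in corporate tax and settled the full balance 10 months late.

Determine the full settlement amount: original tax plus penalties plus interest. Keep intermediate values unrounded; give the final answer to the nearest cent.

CHF 1,214,532.07

Late-payment penalty = 2.5% × CHF 861,040.00 × 10 mo = CHF 215,260.00
Interest: CHF 861,040.00 × ((1 + 0.015)^10 − 1) = CHF 861,040.00 × 0.1605408… = CHF 138,232.0720…
Total = CHF 861,040.00 + CHF 215,260.0000 + CHF 138,232.0720… = CHF 1,214,532.07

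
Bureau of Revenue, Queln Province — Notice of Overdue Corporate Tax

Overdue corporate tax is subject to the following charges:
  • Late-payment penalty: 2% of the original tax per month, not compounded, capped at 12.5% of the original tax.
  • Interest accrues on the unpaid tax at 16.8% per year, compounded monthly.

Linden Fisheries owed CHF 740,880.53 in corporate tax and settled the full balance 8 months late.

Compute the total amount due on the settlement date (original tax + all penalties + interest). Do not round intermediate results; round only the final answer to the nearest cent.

CHF 920,651.03

Penalty (uncapped): 8 × 2% × CHF 740,880.53 = CHF 118,540.88…; cap = 12.5% × CHF 740,880.53 = CHF 92,610.07… → penalty = CHF 92,610.07…
Interest (16.8%/yr ÷ 12 = 1.4%/month): CHF 740,880.53 × ((1 + 0.014)^8 − 1) = CHF 87,160.4332…
Total = CHF 740,880.53 + CHF 92,610.0663… + CHF 87,160.4332… = CHF 920,651.03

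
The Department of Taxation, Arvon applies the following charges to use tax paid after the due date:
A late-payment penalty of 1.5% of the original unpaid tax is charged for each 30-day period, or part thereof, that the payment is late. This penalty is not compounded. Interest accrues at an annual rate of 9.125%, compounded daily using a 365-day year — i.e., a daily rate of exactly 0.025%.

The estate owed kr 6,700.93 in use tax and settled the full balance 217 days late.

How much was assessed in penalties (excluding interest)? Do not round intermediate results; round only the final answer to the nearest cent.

Penalty periods: ⌈217/30⌉ = 8; penalty = 8 × 1.5% × kr 6,700.93 = kr 804.11…

kr 804.11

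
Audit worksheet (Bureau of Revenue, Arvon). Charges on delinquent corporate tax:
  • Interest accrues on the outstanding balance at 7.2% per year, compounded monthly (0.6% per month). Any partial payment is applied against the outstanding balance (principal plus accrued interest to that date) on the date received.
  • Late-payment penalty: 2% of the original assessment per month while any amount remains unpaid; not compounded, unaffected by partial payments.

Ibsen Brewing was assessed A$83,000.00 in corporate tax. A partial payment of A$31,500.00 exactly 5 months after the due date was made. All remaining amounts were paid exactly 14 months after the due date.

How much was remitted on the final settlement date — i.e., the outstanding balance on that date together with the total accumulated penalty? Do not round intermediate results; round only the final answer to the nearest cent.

Balance at month 5: A$83,000.0000 × (1 + 0.006)^5 = A$85,520.0598…
After A$31,500.00 payment: A$85,520.0598… − A$31,500.00 = A$54,020.0598…
Balance at month 14: A$54,020.0598… × (1 + 0.006)^9 = A$57,008.1421…
Penalty: 14 × 2% × A$83,000.00 = A$23,240.00
Final settlement = outstanding balance + penalty = A$57,008.1421… + A$23,240.00 = A$80,248.14

A$80,248.14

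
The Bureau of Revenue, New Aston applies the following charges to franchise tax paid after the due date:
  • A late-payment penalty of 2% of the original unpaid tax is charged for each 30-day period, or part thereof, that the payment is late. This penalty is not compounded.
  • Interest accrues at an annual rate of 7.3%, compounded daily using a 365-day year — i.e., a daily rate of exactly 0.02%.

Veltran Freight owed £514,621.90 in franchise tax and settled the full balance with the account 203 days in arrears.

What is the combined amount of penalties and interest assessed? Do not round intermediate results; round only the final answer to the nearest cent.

£93,368.48

Penalty periods: ⌈203/30⌉ = 7; penalty = 7 × 2% × £514,621.90 = £72,047.07…
Interest: £514,621.90 × ((1 + 0.0002)^203 − 1) = £514,621.90 × 0.04143122… = £21,321.4134…
Penalties + interest = £72,047.0660 + £21,321.4134… = £93,368.48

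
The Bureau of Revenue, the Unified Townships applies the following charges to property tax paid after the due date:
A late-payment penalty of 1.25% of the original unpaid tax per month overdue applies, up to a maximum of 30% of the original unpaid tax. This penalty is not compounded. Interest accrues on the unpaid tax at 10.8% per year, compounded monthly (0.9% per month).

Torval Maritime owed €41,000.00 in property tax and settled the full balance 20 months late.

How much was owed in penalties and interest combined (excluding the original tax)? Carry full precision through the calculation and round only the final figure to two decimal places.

Penalty: 20 × 1.25% × €41,000.00 = €10,250.00 (below the 30% cap of €12,300.00)
Interest: €41,000.00 × ((1 + 0.009)^20 − 1) = €41,000.00 × 0.1962538… = €8,046.4052…
Penalties + interest = €10,250.0000 + €8,046.4052… = €18,296.41

€18,296.41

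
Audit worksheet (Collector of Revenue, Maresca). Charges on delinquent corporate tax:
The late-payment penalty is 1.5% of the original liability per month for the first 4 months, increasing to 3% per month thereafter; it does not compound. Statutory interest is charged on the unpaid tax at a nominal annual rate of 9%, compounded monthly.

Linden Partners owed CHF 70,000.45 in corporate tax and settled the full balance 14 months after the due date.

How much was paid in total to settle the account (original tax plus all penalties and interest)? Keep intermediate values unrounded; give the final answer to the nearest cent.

Penalty, months 1–4: 4 × 1.5% × CHF 70,000.45 = CHF 4,200.03…
Penalty, months 5–14: 10 × 3% × CHF 70,000.45 = CHF 21,000.14…
Interest (9%/yr ÷ 12 = 0.75%/month): CHF 70,000.45 × ((1 + 0.0075)^14 − 1) = CHF 7,719.3366…
Total = CHF 70,000.45 + CHF 25,200.1620 + CHF 7,719.3366… = CHF 102,919.95

CHF 102,919.95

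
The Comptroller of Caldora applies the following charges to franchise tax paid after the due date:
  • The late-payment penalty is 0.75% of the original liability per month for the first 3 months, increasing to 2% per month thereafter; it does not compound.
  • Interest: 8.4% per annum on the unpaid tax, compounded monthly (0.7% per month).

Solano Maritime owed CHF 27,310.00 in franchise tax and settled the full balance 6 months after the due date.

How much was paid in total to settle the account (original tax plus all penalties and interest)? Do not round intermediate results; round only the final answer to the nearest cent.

Penalty, months 1–3: 3 × 0.75% × CHF 27,310.00 = CHF 614.48…
Penalty, months 4–6: 3 × 2% × CHF 27,310.00 = CHF 1,638.60
Interest: CHF 27,310.00 × ((1 + 0.007)^6 − 1) = CHF 27,310.00 × 0.0427419… = CHF 1,167.2812…
Total = CHF 27,310.00 + CHF 2,253.0750 + CHF 1,167.2812… = CHF 30,730.36

CHF 30,730.36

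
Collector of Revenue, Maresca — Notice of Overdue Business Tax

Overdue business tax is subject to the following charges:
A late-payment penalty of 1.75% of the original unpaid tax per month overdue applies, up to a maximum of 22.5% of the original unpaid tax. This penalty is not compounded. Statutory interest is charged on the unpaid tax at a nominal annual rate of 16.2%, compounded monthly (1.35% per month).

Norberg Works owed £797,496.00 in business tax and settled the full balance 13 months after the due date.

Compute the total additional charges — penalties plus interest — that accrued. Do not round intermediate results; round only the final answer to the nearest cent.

£331,314.53

Penalty (uncapped): 13 × 1.75% × £797,496.00 = £181,430.34; cap = 22.5% × £797,496.00 = £179,436.60 → penalty = £179,436.60
Interest: £797,496.00 × ((1 + 0.0135)^13 − 1) = £797,496.00 × 0.1904435… = £151,877.9324…
Penalties + interest = £179,436.6000 + £151,877.9324… = £331,314.53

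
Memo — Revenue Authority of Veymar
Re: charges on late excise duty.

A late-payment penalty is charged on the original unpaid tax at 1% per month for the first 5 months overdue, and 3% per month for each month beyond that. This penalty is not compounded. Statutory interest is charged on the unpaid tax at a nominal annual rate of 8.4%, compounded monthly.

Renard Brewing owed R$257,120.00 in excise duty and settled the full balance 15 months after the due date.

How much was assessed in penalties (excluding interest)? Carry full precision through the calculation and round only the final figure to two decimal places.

R$89,992.00

Penalty, months 1–5: 5 × 1% × R$257,120.00 = R$12,856.00
Penalty, months 6–15: 10 × 3% × R$257,120.00 = R$77,136.00
Total penalty = R$12,856.00 + R$77,136.00 = R$89,992.00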